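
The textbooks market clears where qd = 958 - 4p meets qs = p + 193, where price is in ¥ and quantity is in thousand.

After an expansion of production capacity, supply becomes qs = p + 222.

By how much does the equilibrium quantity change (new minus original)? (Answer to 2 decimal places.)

Before the shock: 958 - 4p = p + 193 ⇒ 765 = 5p ⇒ p = 153, q = 346.
The shock moves the curves to qd = 958 - 4p and qs = p + 222.
Setting them equal: 958 - 4p = p + 222 → 736 = 5p, so p = 147.2 and q = 369.2.
Δq = 369.2 − 346 = +23.20.

+23.20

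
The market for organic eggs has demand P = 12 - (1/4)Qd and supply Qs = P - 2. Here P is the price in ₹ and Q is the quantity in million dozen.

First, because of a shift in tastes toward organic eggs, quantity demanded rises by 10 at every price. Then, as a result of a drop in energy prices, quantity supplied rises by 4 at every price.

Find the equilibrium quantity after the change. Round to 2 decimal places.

Before the shock: 48 - 4P = P - 2 ⇒ 50 = 5P ⇒ P = 10, Q = 8.
After the shift, demand is Qd = 58 - 4P and supply is Qs = P + 2.
Setting them equal: 58 - 4P = P + 2 → 56 = 5P, so P = 11.2 and Q = 13.2.

13.20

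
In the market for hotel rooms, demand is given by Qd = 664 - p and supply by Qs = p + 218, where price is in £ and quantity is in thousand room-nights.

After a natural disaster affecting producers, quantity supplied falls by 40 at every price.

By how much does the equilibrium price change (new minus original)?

Initially, 664 - p = p + 218, so 446 = 2p and p = 223, Q = 441.
With the change applied: demand Qd = 664 - p, supply Qs = p + 178.
Equate the new curves: 664 - p = p + 178, giving 486 = 2p, p = 243, Q = 421.
Δp = 243 − 223 = +20.

+20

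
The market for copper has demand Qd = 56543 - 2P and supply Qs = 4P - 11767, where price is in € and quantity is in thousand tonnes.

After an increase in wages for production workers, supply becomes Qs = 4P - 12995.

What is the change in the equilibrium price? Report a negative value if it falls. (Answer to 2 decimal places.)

+204.67

Original equilibrium: 56543 - 2P = 4P - 11767 gives 68310 = 6P, so P = 11385 and Q = 33773.
After the shift, demand is Qd = 56543 - 2P and supply is Qs = 4P - 12995.
Clearing the new market: 56543 - 2P = 4P - 12995, so P = 34769/3 ≈ 11589.6667 and Q = 100091/3 ≈ 33363.6667.
ΔP = 11589.6667 − 11385 = +204.67.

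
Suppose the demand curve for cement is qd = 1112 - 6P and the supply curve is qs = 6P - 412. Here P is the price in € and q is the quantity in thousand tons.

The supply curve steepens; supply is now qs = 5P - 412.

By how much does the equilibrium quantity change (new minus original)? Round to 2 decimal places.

Initially, 1112 - 6P = 6P - 412, so 1524 = 12P and P = 127, q = 350.
The new curves are qd = 1112 - 6P (demand) and qs = 5P - 412 (supply).
Clearing the new market: 1112 - 6P = 5P - 412, so P = 1524/11 ≈ 138.5455 and q = 3088/11 ≈ 280.7273.
Δq = 280.7273 − 350 = -69.27.

-69.27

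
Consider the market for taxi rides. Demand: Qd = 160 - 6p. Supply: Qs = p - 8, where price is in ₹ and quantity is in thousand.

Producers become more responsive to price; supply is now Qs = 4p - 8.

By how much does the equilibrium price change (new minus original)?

-7.2

Original equilibrium: 160 - 6p = p - 8 gives 168 = 7p, so p = 24 and Q = 16.
With the change applied: demand Qd = 160 - 6p, supply Qs = 4p - 8.
New equilibrium: 160 - 6p = 4p - 8 ⇒ 168 = 10p ⇒ p = 16.8, Q = 59.2.
Δp = 16.8 − 24 = -7.2.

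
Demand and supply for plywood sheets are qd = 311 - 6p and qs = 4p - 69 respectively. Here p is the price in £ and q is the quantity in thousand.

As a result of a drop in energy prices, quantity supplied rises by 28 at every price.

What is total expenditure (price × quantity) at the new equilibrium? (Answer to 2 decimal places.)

3512.96

Original equilibrium: 311 - 6p = 4p - 69 gives 380 = 10p, so p = 38 and q = 83.
With the change applied: demand qd = 311 - 6p, supply qs = 4p - 41.
Setting them equal: 311 - 6p = 4p - 41 → 352 = 10p, so p = 35.2 and q = 99.8.
New expenditure = 35.2 × 99.8 = 3512.96.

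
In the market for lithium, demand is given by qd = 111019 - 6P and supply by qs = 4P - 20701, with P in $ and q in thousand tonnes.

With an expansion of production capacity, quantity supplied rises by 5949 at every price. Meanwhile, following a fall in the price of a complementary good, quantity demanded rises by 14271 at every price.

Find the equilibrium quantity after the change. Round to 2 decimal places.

41264.80

Before the shock: 111019 - 6P = 4P - 20701 ⇒ 131720 = 10P ⇒ P = 13172, q = 31987.
The shock moves the curves to qd = 125290 - 6P and qs = 4P - 14752.
Setting them equal: 125290 - 6P = 4P - 14752 → 140042 = 10P, so P = 14004.2 and q = 41264.8.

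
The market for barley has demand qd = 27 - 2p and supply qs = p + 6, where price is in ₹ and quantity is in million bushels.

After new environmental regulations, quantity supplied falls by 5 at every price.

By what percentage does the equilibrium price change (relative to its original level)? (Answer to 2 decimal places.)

Before the shock: 27 - 2p = p + 6 ⇒ 21 = 3p ⇒ p = 7, q = 13.
With the change applied: demand qd = 27 - 2p, supply qs = p + 1.
Setting them equal: 27 - 2p = p + 1 → 26 = 3p, so p = 26/3 ≈ 8.6667 and q = 29/3 ≈ 9.6667.
%Δp = (8.6667 − 7) / 7 × 100 = +23.81%.

+23.81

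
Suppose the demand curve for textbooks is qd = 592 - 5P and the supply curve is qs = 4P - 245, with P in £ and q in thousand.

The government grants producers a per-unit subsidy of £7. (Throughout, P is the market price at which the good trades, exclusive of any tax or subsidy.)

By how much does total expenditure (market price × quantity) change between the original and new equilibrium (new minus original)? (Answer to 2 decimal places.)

Initially, 592 - 5P = 4P - 245, so 837 = 9P and P = 93, q = 127.
Since sellers receive the price plus the subsidy, the effective supply curve becomes qs = 4P - 217.
Setting them equal: 592 - 5P = 4P - 217 → 809 = 9P, so P = 809/9 ≈ 89.8889 and q = 1283/9 ≈ 142.5556.
Expenditure moves from 93×127 = 11811 to 89.8889×142.5556 = 12814.1605; change = +1003.16.

+1003.16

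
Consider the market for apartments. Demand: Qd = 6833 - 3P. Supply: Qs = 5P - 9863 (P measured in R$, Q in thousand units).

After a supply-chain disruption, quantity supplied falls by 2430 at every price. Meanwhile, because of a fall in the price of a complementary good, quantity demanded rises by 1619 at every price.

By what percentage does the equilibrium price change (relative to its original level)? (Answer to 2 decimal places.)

+24.25

Before the shock: 6833 - 3P = 5P - 9863 ⇒ 16696 = 8P ⇒ P = 2087, Q = 572.
The shock moves the curves to Qd = 8452 - 3P and Qs = 5P - 12293.
Clearing the new market: 8452 - 3P = 5P - 12293, so P = 2593.125 and Q = 672.625.
%ΔP = (2593.125 − 2087) / 2087 × 100 = +24.25%.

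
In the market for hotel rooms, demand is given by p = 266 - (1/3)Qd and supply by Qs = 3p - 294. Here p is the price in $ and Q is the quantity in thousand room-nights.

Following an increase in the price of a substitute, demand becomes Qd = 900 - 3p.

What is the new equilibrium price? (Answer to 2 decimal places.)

199.00

Initially, 798 - 3p = 3p - 294, so 1092 = 6p and p = 182, Q = 252.
The new curves are Qd = 900 - 3p (demand) and Qs = 3p - 294 (supply).
Clearing the new market: 900 - 3p = 3p - 294, so p = 199 and Q = 303.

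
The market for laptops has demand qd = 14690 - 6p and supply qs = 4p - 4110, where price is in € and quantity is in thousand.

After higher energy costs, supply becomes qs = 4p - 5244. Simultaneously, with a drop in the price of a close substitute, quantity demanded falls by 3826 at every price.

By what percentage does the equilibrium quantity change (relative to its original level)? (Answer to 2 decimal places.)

-64.83

Solve the original market: 14690 - 6p = 4p - 4110, hence p = 1880 and q = 3410.
After the shift, demand is qd = 10864 - 6p and supply is qs = 4p - 5244.
Setting them equal: 10864 - 6p = 4p - 5244 → 16108 = 10p, so p = 1610.8 and q = 1199.2.
%Δq = (1199.2 − 3410) / 3410 × 100 = -64.83%.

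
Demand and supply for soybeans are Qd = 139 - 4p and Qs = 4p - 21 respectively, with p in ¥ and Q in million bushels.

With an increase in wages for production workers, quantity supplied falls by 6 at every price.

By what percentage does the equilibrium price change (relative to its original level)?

+3.75

Initially, 139 - 4p = 4p - 21, so 160 = 8p and p = 20, Q = 59.
The new curves are Qd = 139 - 4p (demand) and Qs = 4p - 27 (supply).
Clearing the new market: 139 - 4p = 4p - 27, so p = 20.75 and Q = 56.
%Δp = (20.75 − 20) / 20 × 100 = +3.75%.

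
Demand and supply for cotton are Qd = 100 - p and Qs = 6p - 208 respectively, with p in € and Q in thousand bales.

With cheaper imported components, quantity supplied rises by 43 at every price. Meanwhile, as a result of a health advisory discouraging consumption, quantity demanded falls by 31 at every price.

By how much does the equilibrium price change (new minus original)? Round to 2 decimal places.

Original equilibrium: 100 - p = 6p - 208 gives 308 = 7p, so p = 44 and Q = 56.
The new curves are Qd = 69 - p (demand) and Qs = 6p - 165 (supply).
New equilibrium: 69 - p = 6p - 165 ⇒ 234 = 7p ⇒ p = 234/7 ≈ 33.4286, Q = 249/7 ≈ 35.5714.
Δp = 33.4286 − 44 = -10.57.

-10.57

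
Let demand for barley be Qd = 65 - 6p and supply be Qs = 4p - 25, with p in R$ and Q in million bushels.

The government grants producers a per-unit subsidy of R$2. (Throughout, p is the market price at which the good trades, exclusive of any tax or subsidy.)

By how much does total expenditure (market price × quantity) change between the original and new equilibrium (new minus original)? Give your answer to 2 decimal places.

Before the shock: 65 - 6p = 4p - 25 ⇒ 90 = 10p ⇒ p = 9, Q = 11.
Since sellers receive the price plus the subsidy, the effective supply curve becomes Qs = 4p - 17.
Setting them equal: 65 - 6p = 4p - 17 → 82 = 10p, so p = 8.2 and Q = 15.8.
Expenditure moves from 9×11 = 99 to 8.2×15.8 = 129.56; change = +30.56.

+30.56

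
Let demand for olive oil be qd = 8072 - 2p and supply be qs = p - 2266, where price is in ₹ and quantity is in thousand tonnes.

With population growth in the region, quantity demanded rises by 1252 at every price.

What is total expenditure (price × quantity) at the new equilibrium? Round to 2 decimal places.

Solve the original market: 8072 - 2p = p - 2266, hence p = 3446 and q = 1180.
After the shift, demand is qd = 9324 - 2p and supply is qs = p - 2266.
New equilibrium: 9324 - 2p = p - 2266 ⇒ 11590 = 3p ⇒ p = 11590/3 ≈ 3863.3333, q = 4792/3 ≈ 1597.3333.
New expenditure = 3863.3333 × 1597.3333 = 6171031.11.

6171031.11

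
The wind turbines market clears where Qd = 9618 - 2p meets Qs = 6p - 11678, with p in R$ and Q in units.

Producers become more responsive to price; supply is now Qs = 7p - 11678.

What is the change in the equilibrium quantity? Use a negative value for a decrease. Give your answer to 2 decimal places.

+591.56

Original equilibrium: 9618 - 2p = 6p - 11678 gives 21296 = 8p, so p = 2662 and Q = 4294.
The new curves are Qd = 9618 - 2p (demand) and Qs = 7p - 11678 (supply).
Setting them equal: 9618 - 2p = 7p - 11678 → 21296 = 9p, so p = 21296/9 ≈ 2366.2222 and Q = 43970/9 ≈ 4885.5556.
ΔQ = 4885.5556 − 4294 = +591.56.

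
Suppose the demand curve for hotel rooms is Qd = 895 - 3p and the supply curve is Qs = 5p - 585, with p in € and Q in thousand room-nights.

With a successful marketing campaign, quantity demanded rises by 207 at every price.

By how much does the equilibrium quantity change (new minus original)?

Solve the original market: 895 - 3p = 5p - 585, hence p = 185 and Q = 340.
The shock moves the curves to Qd = 1102 - 3p and Qs = 5p - 585.
Setting them equal: 1102 - 3p = 5p - 585 → 1687 = 8p, so p = 210.875 and Q = 469.375.
ΔQ = 469.375 − 340 = +129.375.

+129.375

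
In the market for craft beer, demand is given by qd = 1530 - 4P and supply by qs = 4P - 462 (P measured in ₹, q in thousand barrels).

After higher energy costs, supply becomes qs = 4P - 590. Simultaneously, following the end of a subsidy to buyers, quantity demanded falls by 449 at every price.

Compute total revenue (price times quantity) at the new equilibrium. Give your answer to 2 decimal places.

Initially, 1530 - 4P = 4P - 462, so 1992 = 8P and P = 249, q = 534.
The new curves are qd = 1081 - 4P (demand) and qs = 4P - 590 (supply).
New equilibrium: 1081 - 4P = 4P - 590 ⇒ 1671 = 8P ⇒ P = 208.875, q = 245.5.
New expenditure = 208.875 × 245.5 = 51278.81.

51278.81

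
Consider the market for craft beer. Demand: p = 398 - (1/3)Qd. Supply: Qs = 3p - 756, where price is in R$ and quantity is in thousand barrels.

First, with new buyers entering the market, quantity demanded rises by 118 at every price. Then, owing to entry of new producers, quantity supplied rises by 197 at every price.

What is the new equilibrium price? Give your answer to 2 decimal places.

311.83

Before the shock: 1194 - 3p = 3p - 756 ⇒ 1950 = 6p ⇒ p = 325, Q = 219.
With the change applied: demand Qd = 1312 - 3p, supply Qs = 3p - 559.
Equate the new curves: 1312 - 3p = 3p - 559, giving 1871 = 6p, p = 1871/6 ≈ 311.8333, Q = 376.5.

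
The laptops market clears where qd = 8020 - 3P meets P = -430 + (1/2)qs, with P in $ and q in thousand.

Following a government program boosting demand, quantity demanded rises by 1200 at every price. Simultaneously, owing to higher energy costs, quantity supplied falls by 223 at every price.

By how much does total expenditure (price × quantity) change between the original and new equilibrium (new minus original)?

+1654137.32

Initially, 8020 - 3P = 2P + 860, so 7160 = 5P and P = 1432, q = 3724.
With the change applied: demand qd = 9220 - 3P, supply qs = 2P + 637.
New equilibrium: 9220 - 3P = 2P + 637 ⇒ 8583 = 5P ⇒ P = 1716.6, q = 4070.2.
Expenditure moves from 1432×3724 = 5332768 to 1716.6×4070.2 = 6986905.32; change = +1654137.32.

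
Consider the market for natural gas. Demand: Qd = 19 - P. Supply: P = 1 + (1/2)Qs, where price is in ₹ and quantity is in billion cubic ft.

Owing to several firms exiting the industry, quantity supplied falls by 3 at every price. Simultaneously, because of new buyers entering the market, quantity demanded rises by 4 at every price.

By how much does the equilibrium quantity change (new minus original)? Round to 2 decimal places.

Solve the original market: 19 - P = 2P - 2, hence P = 7 and Q = 12.
With the change applied: demand Qd = 23 - P, supply Qs = 2P - 5.
Clearing the new market: 23 - P = 2P - 5, so P = 28/3 ≈ 9.3333 and Q = 41/3 ≈ 13.6667.
ΔQ = 13.6667 − 12 = +1.67.

+1.67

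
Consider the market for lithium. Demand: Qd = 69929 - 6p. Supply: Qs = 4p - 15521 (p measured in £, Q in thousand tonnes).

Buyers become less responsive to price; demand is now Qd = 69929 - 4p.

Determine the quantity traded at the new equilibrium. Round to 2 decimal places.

Before the shock: 69929 - 6p = 4p - 15521 ⇒ 85450 = 10p ⇒ p = 8545, Q = 18659.
After the shift, demand is Qd = 69929 - 4p and supply is Qs = 4p - 15521.
Clearing the new market: 69929 - 4p = 4p - 15521, so p = 10681.25 and Q = 27204.

27204.00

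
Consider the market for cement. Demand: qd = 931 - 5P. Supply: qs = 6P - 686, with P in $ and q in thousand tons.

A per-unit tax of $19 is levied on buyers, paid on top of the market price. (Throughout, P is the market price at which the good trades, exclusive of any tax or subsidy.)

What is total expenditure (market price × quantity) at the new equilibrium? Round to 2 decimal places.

Original equilibrium: 931 - 5P = 6P - 686 gives 1617 = 11P, so P = 147 and q = 196.
Since buyers pay the price plus the tax, the effective demand curve becomes qd = 836 - 5P.
Setting them equal: 836 - 5P = 6P - 686 → 1522 = 11P, so P = 1522/11 ≈ 138.3636 and q = 1586/11 ≈ 144.1818.
New expenditure = 138.3636 × 144.1818 = 19949.52.

19949.52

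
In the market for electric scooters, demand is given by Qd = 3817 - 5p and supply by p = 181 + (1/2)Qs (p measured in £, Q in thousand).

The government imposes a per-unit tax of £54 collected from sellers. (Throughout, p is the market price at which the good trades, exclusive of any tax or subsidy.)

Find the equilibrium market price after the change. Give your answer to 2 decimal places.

Original equilibrium: 3817 - 5p = 2p - 362 gives 4179 = 7p, so p = 597 and Q = 832.
Since sellers keep the price net of the tax, the effective supply curve becomes Qs = 2p - 470.
Equate the new curves: 3817 - 5p = 2p - 470, giving 4287 = 7p, p = 4287/7 ≈ 612.4286, Q = 5284/7 ≈ 754.8571.

612.43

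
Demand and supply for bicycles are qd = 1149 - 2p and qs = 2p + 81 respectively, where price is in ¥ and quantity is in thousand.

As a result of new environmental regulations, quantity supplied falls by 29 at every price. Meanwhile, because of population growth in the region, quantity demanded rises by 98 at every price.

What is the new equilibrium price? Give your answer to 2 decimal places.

Initially, 1149 - 2p = 2p + 81, so 1068 = 4p and p = 267, q = 615.
The new curves are qd = 1247 - 2p (demand) and qs = 2p + 52 (supply).
Equate the new curves: 1247 - 2p = 2p + 52, giving 1195 = 4p, p = 298.75, q = 649.5.

298.75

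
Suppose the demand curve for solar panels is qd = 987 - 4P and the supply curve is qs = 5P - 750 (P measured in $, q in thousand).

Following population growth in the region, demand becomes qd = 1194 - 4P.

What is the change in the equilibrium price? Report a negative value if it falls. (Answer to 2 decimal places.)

Initially, 987 - 4P = 5P - 750, so 1737 = 9P and P = 193, q = 215.
With the change applied: demand qd = 1194 - 4P, supply qs = 5P - 750.
Equate the new curves: 1194 - 4P = 5P - 750, giving 1944 = 9P, P = 216, q = 330.
ΔP = 216 − 193 = +23.00.

+23.00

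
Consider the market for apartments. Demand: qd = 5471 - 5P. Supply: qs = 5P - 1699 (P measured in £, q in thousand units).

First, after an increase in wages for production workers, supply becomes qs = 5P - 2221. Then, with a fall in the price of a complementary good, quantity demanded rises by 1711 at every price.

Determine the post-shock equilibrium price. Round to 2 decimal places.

940.30

Original equilibrium: 5471 - 5P = 5P - 1699 gives 7170 = 10P, so P = 717 and q = 1886.
The new curves are qd = 7182 - 5P (demand) and qs = 5P - 2221 (supply).
Clearing the new market: 7182 - 5P = 5P - 2221, so P = 940.3 and q = 2480.5.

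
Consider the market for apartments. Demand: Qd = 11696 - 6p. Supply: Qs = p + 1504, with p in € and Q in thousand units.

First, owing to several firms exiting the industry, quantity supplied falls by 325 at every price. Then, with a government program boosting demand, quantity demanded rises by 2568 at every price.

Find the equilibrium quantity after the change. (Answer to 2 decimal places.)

3048.29

Before the shock: 11696 - 6p = p + 1504 ⇒ 10192 = 7p ⇒ p = 1456, Q = 2960.
The new curves are Qd = 14264 - 6p (demand) and Qs = p + 1179 (supply).
Clearing the new market: 14264 - 6p = p + 1179, so p = 13085/7 ≈ 1869.2857 and Q = 21338/7 ≈ 3048.2857.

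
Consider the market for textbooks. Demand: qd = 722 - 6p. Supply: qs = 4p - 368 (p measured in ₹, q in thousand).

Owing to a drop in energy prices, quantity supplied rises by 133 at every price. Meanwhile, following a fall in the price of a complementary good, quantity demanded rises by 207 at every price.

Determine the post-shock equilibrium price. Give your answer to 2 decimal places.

116.40

Before the shock: 722 - 6p = 4p - 368 ⇒ 1090 = 10p ⇒ p = 109, q = 68.
After the shift, demand is qd = 929 - 6p and supply is qs = 4p - 235.
Setting them equal: 929 - 6p = 4p - 235 → 1164 = 10p, so p = 116.4 and q = 230.6.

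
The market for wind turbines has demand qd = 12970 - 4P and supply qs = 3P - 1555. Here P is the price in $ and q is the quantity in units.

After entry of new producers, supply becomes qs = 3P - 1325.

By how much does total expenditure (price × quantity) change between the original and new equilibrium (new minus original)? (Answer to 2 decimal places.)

Original equilibrium: 12970 - 4P = 3P - 1555 gives 14525 = 7P, so P = 2075 and q = 4670.
The new curves are qd = 12970 - 4P (demand) and qs = 3P - 1325 (supply).
Equate the new curves: 12970 - 4P = 3P - 1325, giving 14295 = 7P, P = 14295/7 ≈ 2042.1429, q = 33610/7 ≈ 4801.4286.
Expenditure moves from 2075×4670 = 9690250 to 2042.1429×4801.4286 = 9805203.0612; change = +114953.06.

+114953.06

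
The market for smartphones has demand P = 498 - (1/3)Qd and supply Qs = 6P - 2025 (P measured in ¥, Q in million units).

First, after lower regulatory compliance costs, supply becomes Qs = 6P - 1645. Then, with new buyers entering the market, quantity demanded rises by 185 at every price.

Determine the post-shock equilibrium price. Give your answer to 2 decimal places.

369.33

Initially, 1494 - 3P = 6P - 2025, so 3519 = 9P and P = 391, Q = 321.
With the change applied: demand Qd = 1679 - 3P, supply Qs = 6P - 1645.
Setting them equal: 1679 - 3P = 6P - 1645 → 3324 = 9P, so P = 1108/3 ≈ 369.3333 and Q = 571.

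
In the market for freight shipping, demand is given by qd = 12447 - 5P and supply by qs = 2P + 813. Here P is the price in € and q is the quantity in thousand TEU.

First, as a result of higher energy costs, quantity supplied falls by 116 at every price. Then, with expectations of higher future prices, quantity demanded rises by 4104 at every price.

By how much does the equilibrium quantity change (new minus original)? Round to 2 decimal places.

+1089.71

Original equilibrium: 12447 - 5P = 2P + 813 gives 11634 = 7P, so P = 1662 and q = 4137.
The shock moves the curves to qd = 16551 - 5P and qs = 2P + 697.
Setting them equal: 16551 - 5P = 2P + 697 → 15854 = 7P, so P = 15854/7 ≈ 2264.8571 and q = 36587/7 ≈ 5226.7143.
Δq = 5226.7143 − 4137 = +1089.71.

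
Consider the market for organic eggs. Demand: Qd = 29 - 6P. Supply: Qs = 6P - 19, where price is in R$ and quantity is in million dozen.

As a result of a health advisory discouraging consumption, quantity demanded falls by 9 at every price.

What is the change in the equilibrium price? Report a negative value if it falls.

-0.75

Initially, 29 - 6P = 6P - 19, so 48 = 12P and P = 4, Q = 5.
The new curves are Qd = 20 - 6P (demand) and Qs = 6P - 19 (supply).
Equate the new curves: 20 - 6P = 6P - 19, giving 39 = 12P, P = 3.25, Q = 0.5.
ΔP = 3.25 − 4 = -0.75.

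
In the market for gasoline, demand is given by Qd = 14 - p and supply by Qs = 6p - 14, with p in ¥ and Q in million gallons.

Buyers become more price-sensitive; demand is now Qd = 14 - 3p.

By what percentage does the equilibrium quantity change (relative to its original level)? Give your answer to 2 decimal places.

-53.33

Original equilibrium: 14 - p = 6p - 14 gives 28 = 7p, so p = 4 and Q = 10.
With the change applied: demand Qd = 14 - 3p, supply Qs = 6p - 14.
Clearing the new market: 14 - 3p = 6p - 14, so p = 28/9 ≈ 3.1111 and Q = 14/3 ≈ 4.6667.
%ΔQ = (4.6667 − 10) / 10 × 100 = -53.33%.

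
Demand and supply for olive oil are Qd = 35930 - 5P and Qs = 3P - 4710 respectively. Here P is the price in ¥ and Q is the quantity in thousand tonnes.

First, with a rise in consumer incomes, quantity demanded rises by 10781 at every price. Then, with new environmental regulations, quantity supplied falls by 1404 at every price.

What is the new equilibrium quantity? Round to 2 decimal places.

Before the shock: 35930 - 5P = 3P - 4710 ⇒ 40640 = 8P ⇒ P = 5080, Q = 10530.
With the change applied: demand Qd = 46711 - 5P, supply Qs = 3P - 6114.
Setting them equal: 46711 - 5P = 3P - 6114 → 52825 = 8P, so P = 6603.125 and Q = 13695.375.

13695.38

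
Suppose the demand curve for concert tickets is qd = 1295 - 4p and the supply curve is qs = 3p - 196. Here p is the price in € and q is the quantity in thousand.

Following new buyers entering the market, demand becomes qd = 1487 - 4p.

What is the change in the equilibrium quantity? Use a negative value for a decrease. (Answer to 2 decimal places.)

+82.29

Original equilibrium: 1295 - 4p = 3p - 196 gives 1491 = 7p, so p = 213 and q = 443.
The new curves are qd = 1487 - 4p (demand) and qs = 3p - 196 (supply).
Clearing the new market: 1487 - 4p = 3p - 196, so p = 1683/7 ≈ 240.4286 and q = 3677/7 ≈ 525.2857.
Δq = 525.2857 − 443 = +82.29.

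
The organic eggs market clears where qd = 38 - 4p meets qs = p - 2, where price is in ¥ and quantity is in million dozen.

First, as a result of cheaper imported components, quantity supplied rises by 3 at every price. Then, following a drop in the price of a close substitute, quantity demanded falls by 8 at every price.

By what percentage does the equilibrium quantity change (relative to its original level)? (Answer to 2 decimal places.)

+13.33

Initially, 38 - 4p = p - 2, so 40 = 5p and p = 8, q = 6.
After the shift, demand is qd = 30 - 4p and supply is qs = p + 1.
Equate the new curves: 30 - 4p = p + 1, giving 29 = 5p, p = 5.8, q = 6.8.
%Δq = (6.8 − 6) / 6 × 100 = +13.33%.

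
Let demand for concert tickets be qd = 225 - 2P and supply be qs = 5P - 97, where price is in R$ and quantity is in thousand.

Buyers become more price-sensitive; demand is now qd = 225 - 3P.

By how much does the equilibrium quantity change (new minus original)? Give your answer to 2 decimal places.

Initially, 225 - 2P = 5P - 97, so 322 = 7P and P = 46, q = 133.
The shock moves the curves to qd = 225 - 3P and qs = 5P - 97.
Setting them equal: 225 - 3P = 5P - 97 → 322 = 8P, so P = 40.25 and q = 104.25.
Δq = 104.25 − 133 = -28.75.

-28.75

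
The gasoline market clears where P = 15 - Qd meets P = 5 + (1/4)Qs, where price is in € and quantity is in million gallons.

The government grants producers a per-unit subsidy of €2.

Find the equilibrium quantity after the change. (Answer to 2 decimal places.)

9.60

Original equilibrium: 15 - P = 4P - 20 gives 35 = 5P, so P = 7 and Q = 8.
Since sellers receive the price plus the subsidy, the effective supply curve becomes Qs = 4P - 12.
New equilibrium: 15 - P = 4P - 12 ⇒ 27 = 5P ⇒ P = 5.4, Q = 9.6.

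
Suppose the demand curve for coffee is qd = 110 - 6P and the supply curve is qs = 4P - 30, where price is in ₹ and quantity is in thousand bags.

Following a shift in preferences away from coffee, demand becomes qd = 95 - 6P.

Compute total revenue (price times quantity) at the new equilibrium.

Initially, 110 - 6P = 4P - 30, so 140 = 10P and P = 14, q = 26.
After the shift, demand is qd = 95 - 6P and supply is qs = 4P - 30.
Setting them equal: 95 - 6P = 4P - 30 → 125 = 10P, so P = 12.5 and q = 20.
New expenditure = 12.5 × 20 = 250.

250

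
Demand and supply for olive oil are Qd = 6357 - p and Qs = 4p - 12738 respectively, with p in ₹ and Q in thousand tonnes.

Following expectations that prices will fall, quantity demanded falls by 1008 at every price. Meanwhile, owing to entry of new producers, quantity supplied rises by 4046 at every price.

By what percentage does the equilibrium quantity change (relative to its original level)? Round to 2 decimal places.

Original equilibrium: 6357 - p = 4p - 12738 gives 19095 = 5p, so p = 3819 and Q = 2538.
The new curves are Qd = 5349 - p (demand) and Qs = 4p - 8692 (supply).
New equilibrium: 5349 - p = 4p - 8692 ⇒ 14041 = 5p ⇒ p = 2808.2, Q = 2540.8.
%ΔQ = (2540.8 − 2538) / 2538 × 100 = +0.11%.

+0.11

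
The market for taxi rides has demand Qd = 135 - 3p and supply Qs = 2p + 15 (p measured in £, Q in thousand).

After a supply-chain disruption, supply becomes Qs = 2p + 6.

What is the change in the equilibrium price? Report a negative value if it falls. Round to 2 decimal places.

+1.80

Solve the original market: 135 - 3p = 2p + 15, hence p = 24 and Q = 63.
After the shift, demand is Qd = 135 - 3p and supply is Qs = 2p + 6.
Setting them equal: 135 - 3p = 2p + 6 → 129 = 5p, so p = 25.8 and Q = 57.6.
Δp = 25.8 − 24 = +1.80.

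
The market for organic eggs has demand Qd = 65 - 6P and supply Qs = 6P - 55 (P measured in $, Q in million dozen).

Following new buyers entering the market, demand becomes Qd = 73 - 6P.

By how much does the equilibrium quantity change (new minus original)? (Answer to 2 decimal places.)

Original equilibrium: 65 - 6P = 6P - 55 gives 120 = 12P, so P = 10 and Q = 5.
With the change applied: demand Qd = 73 - 6P, supply Qs = 6P - 55.
Clearing the new market: 73 - 6P = 6P - 55, so P = 32/3 ≈ 10.6667 and Q = 9.
ΔQ = 9 − 5 = +4.00.

+4.00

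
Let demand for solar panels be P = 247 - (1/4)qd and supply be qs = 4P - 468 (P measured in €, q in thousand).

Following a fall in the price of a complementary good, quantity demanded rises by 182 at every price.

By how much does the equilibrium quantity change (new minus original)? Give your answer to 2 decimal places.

+91.00

Original equilibrium: 988 - 4P = 4P - 468 gives 1456 = 8P, so P = 182 and q = 260.
The new curves are qd = 1170 - 4P (demand) and qs = 4P - 468 (supply).
New equilibrium: 1170 - 4P = 4P - 468 ⇒ 1638 = 8P ⇒ P = 204.75, q = 351.
Δq = 351 − 260 = +91.00.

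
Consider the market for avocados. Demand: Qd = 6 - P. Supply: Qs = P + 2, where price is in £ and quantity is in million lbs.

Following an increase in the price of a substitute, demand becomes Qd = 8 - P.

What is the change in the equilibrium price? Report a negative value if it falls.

+1

Initially, 6 - P = P + 2, so 4 = 2P and P = 2, Q = 4.
The shock moves the curves to Qd = 8 - P and Qs = P + 2.
New equilibrium: 8 - P = P + 2 ⇒ 6 = 2P ⇒ P = 3, Q = 5.
ΔP = 3 − 2 = +1.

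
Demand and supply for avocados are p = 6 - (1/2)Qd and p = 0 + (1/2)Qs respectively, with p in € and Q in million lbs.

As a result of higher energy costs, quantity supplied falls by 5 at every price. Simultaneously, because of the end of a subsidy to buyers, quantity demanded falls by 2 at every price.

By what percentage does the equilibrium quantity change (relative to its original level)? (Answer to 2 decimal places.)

-58.33

Original equilibrium: 12 - 2p = 2p gives 12 = 4p, so p = 3 and Q = 6.
The shock moves the curves to Qd = 10 - 2p and Qs = 2p - 5.
Equate the new curves: 10 - 2p = 2p - 5, giving 15 = 4p, p = 3.75, Q = 2.5.
%ΔQ = (2.5 − 6) / 6 × 100 = -58.33%.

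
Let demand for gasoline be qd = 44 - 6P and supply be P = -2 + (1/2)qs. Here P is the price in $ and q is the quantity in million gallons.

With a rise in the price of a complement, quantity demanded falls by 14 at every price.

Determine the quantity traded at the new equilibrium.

Before the shock: 44 - 6P = 2P + 4 ⇒ 40 = 8P ⇒ P = 5, q = 14.
After the shift, demand is qd = 30 - 6P and supply is qs = 2P + 4.
Setting them equal: 30 - 6P = 2P + 4 → 26 = 8P, so P = 3.25 and q = 10.5.

10.5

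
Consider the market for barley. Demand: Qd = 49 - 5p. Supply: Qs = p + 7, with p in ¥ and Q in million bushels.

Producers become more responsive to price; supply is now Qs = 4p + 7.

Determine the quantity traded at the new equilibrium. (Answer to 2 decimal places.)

25.67

Solve the original market: 49 - 5p = p + 7, hence p = 7 and Q = 14.
After the shift, demand is Qd = 49 - 5p and supply is Qs = 4p + 7.
Setting them equal: 49 - 5p = 4p + 7 → 42 = 9p, so p = 14/3 ≈ 4.6667 and Q = 77/3 ≈ 25.6667.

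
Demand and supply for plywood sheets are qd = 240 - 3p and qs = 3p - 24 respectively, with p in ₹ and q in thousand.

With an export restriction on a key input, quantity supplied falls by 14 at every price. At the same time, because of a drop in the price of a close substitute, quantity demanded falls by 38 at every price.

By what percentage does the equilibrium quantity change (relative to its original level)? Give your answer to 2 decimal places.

-24.07

Initially, 240 - 3p = 3p - 24, so 264 = 6p and p = 44, q = 108.
The shock moves the curves to qd = 202 - 3p and qs = 3p - 38.
Equate the new curves: 202 - 3p = 3p - 38, giving 240 = 6p, p = 40, q = 82.
%Δq = (82 − 108) / 108 × 100 = -24.07%.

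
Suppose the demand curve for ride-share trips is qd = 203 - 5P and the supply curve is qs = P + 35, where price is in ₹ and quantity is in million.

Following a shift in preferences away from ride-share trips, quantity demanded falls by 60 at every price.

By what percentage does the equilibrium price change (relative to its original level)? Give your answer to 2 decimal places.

-35.71

Before the shock: 203 - 5P = P + 35 ⇒ 168 = 6P ⇒ P = 28, q = 63.
With the change applied: demand qd = 143 - 5P, supply qs = P + 35.
New equilibrium: 143 - 5P = P + 35 ⇒ 108 = 6P ⇒ P = 18, q = 53.
%ΔP = (18 − 28) / 28 × 100 = -35.71%.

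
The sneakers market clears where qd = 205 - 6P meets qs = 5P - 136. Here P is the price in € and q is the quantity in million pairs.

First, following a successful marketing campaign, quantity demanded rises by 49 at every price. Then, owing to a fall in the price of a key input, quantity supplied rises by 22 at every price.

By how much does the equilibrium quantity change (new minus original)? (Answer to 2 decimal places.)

Original equilibrium: 205 - 6P = 5P - 136 gives 341 = 11P, so P = 31 and q = 19.
The new curves are qd = 254 - 6P (demand) and qs = 5P - 114 (supply).
Clearing the new market: 254 - 6P = 5P - 114, so P = 368/11 ≈ 33.4545 and q = 586/11 ≈ 53.2727.
Δq = 53.2727 − 19 = +34.27.

+34.27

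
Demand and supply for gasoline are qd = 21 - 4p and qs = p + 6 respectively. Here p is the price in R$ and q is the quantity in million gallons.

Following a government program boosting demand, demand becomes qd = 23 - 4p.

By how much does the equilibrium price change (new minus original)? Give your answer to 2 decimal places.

Before the shock: 21 - 4p = p + 6 ⇒ 15 = 5p ⇒ p = 3, q = 9.
The shock moves the curves to qd = 23 - 4p and qs = p + 6.
Setting them equal: 23 - 4p = p + 6 → 17 = 5p, so p = 3.4 and q = 9.4.
Δp = 3.4 − 3 = +0.40.

+0.40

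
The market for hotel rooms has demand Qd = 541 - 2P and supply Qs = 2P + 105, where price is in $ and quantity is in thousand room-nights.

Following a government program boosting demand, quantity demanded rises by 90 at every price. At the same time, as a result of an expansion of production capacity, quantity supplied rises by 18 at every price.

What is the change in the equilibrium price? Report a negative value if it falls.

Before the shock: 541 - 2P = 2P + 105 ⇒ 436 = 4P ⇒ P = 109, Q = 323.
After the shift, demand is Qd = 631 - 2P and supply is Qs = 2P + 123.
Clearing the new market: 631 - 2P = 2P + 123, so P = 127 and Q = 377.
ΔP = 127 − 109 = +18.

+18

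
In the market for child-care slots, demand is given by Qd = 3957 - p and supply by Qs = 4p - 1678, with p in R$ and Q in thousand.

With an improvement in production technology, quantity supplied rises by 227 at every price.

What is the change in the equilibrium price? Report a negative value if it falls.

Initially, 3957 - p = 4p - 1678, so 5635 = 5p and p = 1127, Q = 2830.
After the shift, demand is Qd = 3957 - p and supply is Qs = 4p - 1451.
Clearing the new market: 3957 - p = 4p - 1451, so p = 1081.6 and Q = 2875.4.
Δp = 1081.6 − 1127 = -45.4.

-45.4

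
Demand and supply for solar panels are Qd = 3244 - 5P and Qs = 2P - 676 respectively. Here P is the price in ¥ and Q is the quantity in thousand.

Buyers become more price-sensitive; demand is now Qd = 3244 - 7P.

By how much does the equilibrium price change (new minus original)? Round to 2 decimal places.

Initially, 3244 - 5P = 2P - 676, so 3920 = 7P and P = 560, Q = 444.
With the change applied: demand Qd = 3244 - 7P, supply Qs = 2P - 676.
Clearing the new market: 3244 - 7P = 2P - 676, so P = 3920/9 ≈ 435.5556 and Q = 1756/9 ≈ 195.1111.
ΔP = 435.5556 − 560 = -124.44.

-124.44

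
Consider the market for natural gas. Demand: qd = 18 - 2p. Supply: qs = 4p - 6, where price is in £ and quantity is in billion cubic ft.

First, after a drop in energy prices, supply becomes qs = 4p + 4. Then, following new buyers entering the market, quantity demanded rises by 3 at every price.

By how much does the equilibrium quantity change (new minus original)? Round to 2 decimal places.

+5.33

Solve the original market: 18 - 2p = 4p - 6, hence p = 4 and q = 10.
With the change applied: demand qd = 21 - 2p, supply qs = 4p + 4.
Setting them equal: 21 - 2p = 4p + 4 → 17 = 6p, so p = 17/6 ≈ 2.8333 and q = 46/3 ≈ 15.3333.
Δq = 15.3333 − 10 = +5.33.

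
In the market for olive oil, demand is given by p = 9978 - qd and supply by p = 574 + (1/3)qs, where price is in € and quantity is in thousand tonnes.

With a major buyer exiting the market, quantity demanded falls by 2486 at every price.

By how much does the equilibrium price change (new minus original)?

Before the shock: 9978 - p = 3p - 1722 ⇒ 11700 = 4p ⇒ p = 2925, q = 7053.
The new curves are qd = 7492 - p (demand) and qs = 3p - 1722 (supply).
Clearing the new market: 7492 - p = 3p - 1722, so p = 2303.5 and q = 5188.5.
Δp = 2303.5 − 2925 = -621.5.

-621.5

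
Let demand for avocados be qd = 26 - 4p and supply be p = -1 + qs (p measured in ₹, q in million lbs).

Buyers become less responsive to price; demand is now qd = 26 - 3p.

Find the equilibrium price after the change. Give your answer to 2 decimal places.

Solve the original market: 26 - 4p = p + 1, hence p = 5 and q = 6.
With the change applied: demand qd = 26 - 3p, supply qs = p + 1.
New equilibrium: 26 - 3p = p + 1 ⇒ 25 = 4p ⇒ p = 6.25, q = 7.25.

6.25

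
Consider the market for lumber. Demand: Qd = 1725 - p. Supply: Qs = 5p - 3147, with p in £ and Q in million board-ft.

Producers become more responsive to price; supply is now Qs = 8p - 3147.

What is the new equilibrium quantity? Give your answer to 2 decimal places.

1183.67

Initially, 1725 - p = 5p - 3147, so 4872 = 6p and p = 812, Q = 913.
With the change applied: demand Qd = 1725 - p, supply Qs = 8p - 3147.
Setting them equal: 1725 - p = 8p - 3147 → 4872 = 9p, so p = 1624/3 ≈ 541.3333 and Q = 3551/3 ≈ 1183.6667.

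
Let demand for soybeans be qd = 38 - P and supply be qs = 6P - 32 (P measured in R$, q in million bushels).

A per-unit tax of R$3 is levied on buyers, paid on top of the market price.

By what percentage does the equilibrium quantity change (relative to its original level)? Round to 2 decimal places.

Original equilibrium: 38 - P = 6P - 32 gives 70 = 7P, so P = 10 and q = 28.
Since buyers pay the price plus the tax, the effective demand curve becomes qd = 35 - P.
Equate the new curves: 35 - P = 6P - 32, giving 67 = 7P, P = 67/7 ≈ 9.5714, q = 178/7 ≈ 25.4286.
%Δq = (25.4286 − 28) / 28 × 100 = -9.18%.

-9.18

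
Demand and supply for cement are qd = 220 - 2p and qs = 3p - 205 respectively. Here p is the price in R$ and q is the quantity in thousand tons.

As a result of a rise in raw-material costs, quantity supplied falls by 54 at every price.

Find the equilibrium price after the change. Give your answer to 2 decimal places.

95.80

Original equilibrium: 220 - 2p = 3p - 205 gives 425 = 5p, so p = 85 and q = 50.
The shock moves the curves to qd = 220 - 2p and qs = 3p - 259.
Equate the new curves: 220 - 2p = 3p - 259, giving 479 = 5p, p = 95.8, q = 28.4.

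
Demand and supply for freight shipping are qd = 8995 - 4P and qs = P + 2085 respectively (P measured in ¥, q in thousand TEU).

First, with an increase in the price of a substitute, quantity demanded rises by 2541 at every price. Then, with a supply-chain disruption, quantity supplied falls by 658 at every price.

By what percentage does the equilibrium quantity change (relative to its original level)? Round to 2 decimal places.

-0.52

Solve the original market: 8995 - 4P = P + 2085, hence P = 1382 and q = 3467.
With the change applied: demand qd = 11536 - 4P, supply qs = P + 1427.
Clearing the new market: 11536 - 4P = P + 1427, so P = 2021.8 and q = 3448.8.
%Δq = (3448.8 − 3467) / 3467 × 100 = -0.52%.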